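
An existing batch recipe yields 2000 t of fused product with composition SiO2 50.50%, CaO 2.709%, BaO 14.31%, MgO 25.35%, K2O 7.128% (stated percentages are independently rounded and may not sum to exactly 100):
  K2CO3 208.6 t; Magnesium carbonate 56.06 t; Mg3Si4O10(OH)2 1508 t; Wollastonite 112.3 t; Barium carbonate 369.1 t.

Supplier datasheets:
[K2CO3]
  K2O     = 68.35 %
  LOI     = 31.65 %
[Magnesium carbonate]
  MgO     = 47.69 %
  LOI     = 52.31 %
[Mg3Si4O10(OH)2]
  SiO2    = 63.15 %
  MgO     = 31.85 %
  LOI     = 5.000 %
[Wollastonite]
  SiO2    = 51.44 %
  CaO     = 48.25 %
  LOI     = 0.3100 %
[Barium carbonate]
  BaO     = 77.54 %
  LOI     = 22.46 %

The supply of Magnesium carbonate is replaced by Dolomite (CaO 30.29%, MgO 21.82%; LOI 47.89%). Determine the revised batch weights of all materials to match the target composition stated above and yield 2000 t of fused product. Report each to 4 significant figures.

Mid-chain values are displayed (rounded to four significant figures) within the worked lines. The working math maintains full float precision in all steps; exactly one rounding is applied to every reported figure — the derived quantities (the five compositions, the totals, the yield, ignition loss, glass mass) are recomputed from the batch weights on 2000 t of glass in full float precision, as set out in problem or answer.
Oxide mass targets, per 2000 t fused product:
  SiO2: 50.50% × 2000 = 1010 t
  CaO: 2.709% × 2000 = 54.18 t
  BaO: 14.31% × 2000 = 286.2 t
  MgO: 25.35% × 2000 = 507.0 t
  K2O: 7.128% × 2000 = 142.6 t
Checking each oxide sum using the reported weights, for the quoted basis mass (each sum matches its target mass modulo rounding of the values):
  SiO2: 1544·0.6315 + 68.25·0.5144 = 1010 t (target 1010 t)
  CaO: 70.16·0.3029 + 68.25·0.4825 = 54.18 t (target 54.18 t)
  BaO: 369.1·0.7754 = 286.2 t (target 286.2 t)
  MgO: 70.16·0.2182 + 1544·0.3185 = 507.1 t (target 507.0 t)
  K2O: 208.6·0.6835 = 142.6 t (target 142.6 t)
Glass-mass sanity pass: net batch after ignition = 2000 t (the targets, summed, come to 2000 t; basis as stated: 2000 t — deltas are rounding alone).
Total batch = Σ batch = 2260 t; ignition loss, Σ(batch × LOI) = 259.9 t; yield = glass ÷ total batch = 88.50%.

Revised batch per 2000 t fused product:
  K2CO3: 208.6 t
  Dolomite: 70.16 t
  Mg3Si4O10(OH)2: 1544 t
  Wollastonite: 68.25 t
  Barium carbonate: 369.1 t
Total batch = 2260 t; LOI loss = 259.9 t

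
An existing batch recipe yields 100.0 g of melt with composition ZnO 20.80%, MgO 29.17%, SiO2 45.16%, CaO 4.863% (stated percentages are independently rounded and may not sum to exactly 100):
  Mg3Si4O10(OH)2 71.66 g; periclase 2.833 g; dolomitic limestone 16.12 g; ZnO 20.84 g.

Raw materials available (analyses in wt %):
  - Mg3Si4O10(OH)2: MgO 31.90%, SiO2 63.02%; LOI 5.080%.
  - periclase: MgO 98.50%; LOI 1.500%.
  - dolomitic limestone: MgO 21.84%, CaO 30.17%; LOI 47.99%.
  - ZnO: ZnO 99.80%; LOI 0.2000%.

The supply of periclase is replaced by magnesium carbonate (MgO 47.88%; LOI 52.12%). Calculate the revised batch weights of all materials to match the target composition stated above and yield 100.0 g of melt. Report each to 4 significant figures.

All internal work maintains full float precision all the way through; mid-chain values are displayed (rounded to 4 significant figures) when written out. Each reported value is rounded exactly once; derived quantities, which include net glass mass, four oxide percentages, yield, totals, LOI, are carried at full float precision, exactly as printed in the problem or the answer, from the batch weights per 100.0 g of glass.
The oxide mass targets at 100.0 g melt:
  ZnO: 20.80% × 100.0 = 20.80 g
  MgO: 29.17% × 100.0 = 29.17 g
  SiO2: 45.16% × 100.0 = 45.16 g
  CaO: 4.863% × 100.0 = 4.863 g
Per-oxide balance check per the reported batch figures, for the quoted basis mass (each sum matches its target mass net of answer rounding effects):
  ZnO: 20.84·0.9980 = 20.80 g (target 20.80 g)
  MgO: 71.66·0.3190 + 5.828·0.4788 + 16.12·0.2184 = 29.17 g (target 29.17 g)
  SiO2: 71.66·0.6302 = 45.16 g (target 45.16 g)
  CaO: 16.12·0.3017 = 4.863 g (target 4.863 g)
Consistency of the glass mass: batch Σ − ignition loss = 99.99 g (the targets, summed, come to 99.99 g; the stated basis being 100.0 g — gaps are rounding artifacts).
Batch grand total — Σ batch = 114.4 g; ignition loss, Σ(batch × LOI) = 14.46 g; the yield ratio, glass ÷ batch: 87.37%.

Revised batch per 100.0 g melt:
  Mg3Si4O10(OH)2: 71.66 g
  magnesium carbonate: 5.828 g
  dolomitic limestone: 16.12 g
  ZnO: 20.84 g
Total batch = 114.4 g; LOI loss = 14.46 g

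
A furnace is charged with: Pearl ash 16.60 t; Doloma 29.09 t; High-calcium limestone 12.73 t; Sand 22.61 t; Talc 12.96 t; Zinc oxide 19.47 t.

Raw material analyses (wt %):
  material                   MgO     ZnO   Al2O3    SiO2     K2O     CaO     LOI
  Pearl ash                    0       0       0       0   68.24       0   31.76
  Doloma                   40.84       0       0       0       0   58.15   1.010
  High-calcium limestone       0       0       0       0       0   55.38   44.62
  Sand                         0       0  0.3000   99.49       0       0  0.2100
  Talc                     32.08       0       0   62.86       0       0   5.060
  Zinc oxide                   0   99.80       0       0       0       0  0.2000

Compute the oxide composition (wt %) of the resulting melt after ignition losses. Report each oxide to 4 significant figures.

Glass mass = 101.5 t (batch 113.5 − LOI 11.99).
Composition: MgO 15.81%, ZnO 19.15%, Al2O3 0.06685%, SiO2 30.20%, K2O 11.16%, CaO 23.62%

The intermediate values appear, rounded to 4 significant digits, at each printed step. The working math keeps full precision all the way through; a single rounding produces each reported value — all derived quantities (the six compositions, glass mass, totals, ignition loss, yield) are computed in full precision from the weighed amounts for 101.5 t of glass as given in question or answer.
Delivered oxide masses:
  MgO: 29.09·0.4084 + 12.96·0.3208 = 16.04 t
  ZnO: 19.47·0.9980 = 19.43 t
  Al2O3: 22.61·0.003000 = 0.06783 t
  SiO2: 22.61·0.9949 + 12.96·0.6286 = 30.64 t
  K2O: 16.60·0.6824 = 11.33 t
  CaO: 29.09·0.5815 + 12.73·0.5538 = 23.97 t
LOI: 16.60·0.3176 + 29.09·0.01010 + 12.73·0.4462 + 22.61·0.002100 + 12.96·0.05060 + 19.47·0.002000 = 11.99 t
Resulting glass, batch − LOI: 113.5 − 11.99 = 101.5 t (the oxide masses sum to this)
each wt % is 100 × oxide ÷ glass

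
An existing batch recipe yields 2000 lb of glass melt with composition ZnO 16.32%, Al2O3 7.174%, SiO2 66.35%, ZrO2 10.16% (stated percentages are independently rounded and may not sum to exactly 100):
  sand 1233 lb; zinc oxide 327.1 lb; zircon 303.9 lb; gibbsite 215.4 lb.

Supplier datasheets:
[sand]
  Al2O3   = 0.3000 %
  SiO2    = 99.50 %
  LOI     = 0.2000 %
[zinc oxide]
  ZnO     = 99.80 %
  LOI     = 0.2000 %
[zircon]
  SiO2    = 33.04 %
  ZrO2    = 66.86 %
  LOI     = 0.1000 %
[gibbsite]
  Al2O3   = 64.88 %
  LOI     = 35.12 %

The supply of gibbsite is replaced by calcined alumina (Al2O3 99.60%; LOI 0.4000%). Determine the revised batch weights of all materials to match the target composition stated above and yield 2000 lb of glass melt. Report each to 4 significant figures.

Intermediates are shown, rounded to 4 significant figures, alongside each step — all arithmetic keeps exact precision at each step. Every reported number takes exactly one rounding — all derived quantities (the yield, ignition loss, the totals, four oxide percentages, net glass mass) are rebuilt from the weighed amounts per 2000 lb of glass in exact precision as they appear in problem or answer.
Oxide-by-oxide targets in 2000 lb glass melt:
  ZnO: 16.32% × 2000 = 326.4 lb
  Al2O3: 7.174% × 2000 = 143.5 lb
  SiO2: 66.35% × 2000 = 1327 lb
  ZrO2: 10.16% × 2000 = 203.2 lb
A balance pass over the oxides, working from each reported weight, versus the basis set out (sum by sum, the targets are met modulo rounding of the values):
  ZnO: 327.1·0.9980 = 326.4 lb (target 326.4 lb)
  Al2O3: 1233·0.003000 + 140.3·0.9960 = 143.4 lb (target 143.5 lb)
  SiO2: 1233·0.9950 + 303.9·0.3304 = 1327 lb (target 1327 lb)
  ZrO2: 303.9·0.6686 = 203.2 lb (target 203.2 lb)
Glass mass check: the batch minus its LOI: 2000 lb (oxide target masses add up to 2000 lb; stated basis 2000 lb — a pure rounding effect).
Summing the batch: Σ batch = 2004 lb; LOI loss = Σ batch·LOI = 3.985 lb; yield: glass divided by total = 99.80%.

Revised batch per 2000 lb glass melt:
  sand: 1233 lb
  zinc oxide: 327.1 lb
  zircon: 303.9 lb
  calcined alumina: 140.3 lb
Total batch = 2004 lb; LOI loss = 3.985 lb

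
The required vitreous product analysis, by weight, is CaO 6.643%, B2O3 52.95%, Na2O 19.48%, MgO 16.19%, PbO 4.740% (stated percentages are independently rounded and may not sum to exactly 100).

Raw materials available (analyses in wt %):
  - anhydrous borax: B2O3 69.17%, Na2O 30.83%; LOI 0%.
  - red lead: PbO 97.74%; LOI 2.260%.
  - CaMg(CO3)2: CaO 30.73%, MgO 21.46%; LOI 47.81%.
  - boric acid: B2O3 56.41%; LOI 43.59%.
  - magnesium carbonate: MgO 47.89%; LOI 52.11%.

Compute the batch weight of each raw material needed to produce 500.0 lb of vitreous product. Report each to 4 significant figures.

Batch per 500.0 lb vitreous product:
  anhydrous borax: 315.9 lb
  red lead: 24.25 lb
  CaMg(CO3)2: 108.1 lb
  boric acid: 81.94 lb
  magnesium carbonate: 120.6 lb
Total batch = 650.8 lb; LOI loss = 150.8 lb; yield = 76.83%

The intermediate values appear, with 4-significant-digit rounding, on the page; all internal work holds exact precision from first step to last; every reported number receives exactly one rounding — derived quantities, which include the totals, ignition loss, yield, net glass mass, the five compositions, are re-derived at full precision, exactly as shown in problem or answer, from the weighed amounts per 500.0 lb of glass.
Target oxide masses per 500.0 lb vitreous product:
  CaO: 6.643% × 500.0 = 33.22 lb
  B2O3: 52.95% × 500.0 = 264.8 lb
  Na2O: 19.48% × 500.0 = 97.40 lb
  MgO: 16.19% × 500.0 = 80.95 lb
  PbO: 4.740% × 500.0 = 23.70 lb
A balance pass over the oxides, given the weights on record, against the basis in use (oxide sums agree with the targets exact up to rounding of places):
  CaO: 108.1·0.3073 = 33.22 lb (target 33.22 lb)
  B2O3: 315.9·0.6917 + 81.94·0.5641 = 264.7 lb (target 264.8 lb)
  Na2O: 315.9·0.3083 = 97.39 lb (target 97.40 lb)
  MgO: 108.1·0.2146 + 120.6·0.4789 = 80.95 lb (target 80.95 lb)
  PbO: 24.25·0.9774 = 23.70 lb (target 23.70 lb)
Mass balance on the glass: the batch minus its LOI: 500.0 lb (targets for the oxides total 500.0 lb; against the stated basis, 500.0 lb — differing by rounding only).
Summing the batch: Σ batch = 650.8 lb; the LOI term Σ batch·LOI equals 150.8 lb; the yield ratio, glass ÷ batch: 76.83%.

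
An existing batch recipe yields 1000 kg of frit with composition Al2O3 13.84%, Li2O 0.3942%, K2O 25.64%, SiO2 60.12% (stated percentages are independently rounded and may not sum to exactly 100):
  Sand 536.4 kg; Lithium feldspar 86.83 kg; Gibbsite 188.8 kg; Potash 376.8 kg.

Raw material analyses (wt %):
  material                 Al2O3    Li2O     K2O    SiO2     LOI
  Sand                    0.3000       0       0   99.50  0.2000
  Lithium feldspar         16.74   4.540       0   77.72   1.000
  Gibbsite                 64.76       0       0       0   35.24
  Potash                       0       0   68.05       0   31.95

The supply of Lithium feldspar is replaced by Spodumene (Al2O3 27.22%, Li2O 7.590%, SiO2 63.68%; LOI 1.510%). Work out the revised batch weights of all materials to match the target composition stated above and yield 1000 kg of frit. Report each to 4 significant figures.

Every computation keeps exact precision through the solve; intermediates are printed rounded to four significant figures alongside each step. Exactly one rounding lands on each reported figure — derived quantities, which include glass mass, the four compositions, the yield, totals, LOI, are recomputed at full float precision, exactly as printed in question or answer, from the batch weights per 1000 kg of glass.
Oxide-by-oxide targets in 1000 kg frit:
  Al2O3: 13.84% × 1000 = 138.4 kg
  Li2O: 0.3942% × 1000 = 3.942 kg
  K2O: 25.64% × 1000 = 256.4 kg
  SiO2: 60.12% × 1000 = 601.2 kg
Verifying the oxide balance working from each reported weight, on the stated basis (each sum matches its target mass exact up to rounding of places):
  Al2O3: 571.0·0.003000 + 51.94·0.2722 + 189.2·0.6476 = 138.4 kg (target 138.4 kg)
  Li2O: 51.94·0.07590 = 3.942 kg (target 3.942 kg)
  K2O: 376.8·0.6805 = 256.4 kg (target 256.4 kg)
  SiO2: 571.0·0.9950 + 51.94·0.6368 = 601.2 kg (target 601.2 kg)
The glass-mass cross-check: batch total minus LOI = 1000 kg (the Σ of target masses is 999.9 kg; basis as stated: 1000 kg — deltas are rounding alone).
Adding the batch up: Σ batch = 1189 kg; loss to ignition Σ batch·LOI = 189.0 kg; yield, glass over the total, = 84.10%.

Revised batch per 1000 kg frit:
  Sand: 571.0 kg
  Spodumene: 51.94 kg
  Gibbsite: 189.2 kg
  Potash: 376.8 kg
Total batch = 1189 kg; LOI loss = 189.0 kg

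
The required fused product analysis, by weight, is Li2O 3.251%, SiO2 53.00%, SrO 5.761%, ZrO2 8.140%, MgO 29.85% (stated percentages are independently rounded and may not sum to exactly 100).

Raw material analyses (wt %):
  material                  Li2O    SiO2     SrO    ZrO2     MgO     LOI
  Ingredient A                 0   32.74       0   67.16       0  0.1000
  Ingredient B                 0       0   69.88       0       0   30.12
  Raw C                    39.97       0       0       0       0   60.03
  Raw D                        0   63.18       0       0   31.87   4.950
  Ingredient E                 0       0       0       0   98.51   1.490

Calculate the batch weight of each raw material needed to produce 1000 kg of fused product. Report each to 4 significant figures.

All arithmetic keeps full precision through the solve; the intermediate values are displayed with 4-significant-figure rounding at each printed step — every reported value receives exactly one rounding — the derived quantities (ignition loss, yield, glass mass, the five compositions, totals) are computed in full float precision from the weighed amounts on 1000 kg of glass, as written in question or answer.
Oxide mass targets, per 1000 kg fused product:
  Li2O: 3.251% × 1000 = 32.51 kg
  SiO2: 53.00% × 1000 = 530.0 kg
  SrO: 5.761% × 1000 = 57.61 kg
  ZrO2: 8.140% × 1000 = 81.40 kg
  MgO: 29.85% × 1000 = 298.5 kg
Checking each oxide sum per the reported batch figures, under the basis named above (sums match the target masses inside rounding margins):
  Li2O: 81.34·0.3997 = 32.51 kg (target 32.51 kg)
  SiO2: 121.2·0.3274 + 776.1·0.6318 = 530.0 kg (target 530.0 kg)
  SrO: 82.44·0.6988 = 57.61 kg (target 57.61 kg)
  ZrO2: 121.2·0.6716 = 81.40 kg (target 81.40 kg)
  MgO: 776.1·0.3187 + 51.94·0.9851 = 298.5 kg (target 298.5 kg)
Glass-mass bookkeeping: total batch − LOI = 1000 kg (summing oxide targets gives 1000 kg; basis as stated: 1000 kg — a pure rounding effect).
Summing the batch: Σ batch = 1113 kg; Σ batch·LOI gives LOI loss = 113.0 kg; yield: glass divided by total = 89.85%.

Batch per 1000 kg fused product:
  Ingredient A: 121.2 kg
  Ingredient B: 82.44 kg
  Raw C: 81.34 kg
  Raw D: 776.1 kg
  Ingredient E: 51.94 kg
Total batch = 1113 kg; LOI loss = 113.0 kg; yield = 89.85%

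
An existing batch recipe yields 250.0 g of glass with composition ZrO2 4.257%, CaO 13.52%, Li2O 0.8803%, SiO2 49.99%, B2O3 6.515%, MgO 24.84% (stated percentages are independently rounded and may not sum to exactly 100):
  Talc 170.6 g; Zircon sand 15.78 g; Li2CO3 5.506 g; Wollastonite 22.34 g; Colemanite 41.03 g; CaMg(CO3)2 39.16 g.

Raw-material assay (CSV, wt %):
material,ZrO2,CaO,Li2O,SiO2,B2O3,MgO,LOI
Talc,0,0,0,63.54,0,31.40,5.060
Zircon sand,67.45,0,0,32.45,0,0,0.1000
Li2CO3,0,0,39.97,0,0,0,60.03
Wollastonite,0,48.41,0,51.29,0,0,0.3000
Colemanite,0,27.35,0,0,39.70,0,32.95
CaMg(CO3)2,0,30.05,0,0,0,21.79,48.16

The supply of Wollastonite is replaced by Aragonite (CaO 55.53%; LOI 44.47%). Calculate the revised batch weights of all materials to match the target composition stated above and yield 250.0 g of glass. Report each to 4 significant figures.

Revised batch per 250.0 g glass:
  Talc: 188.6 g
  Zircon sand: 15.78 g
  Li2CO3: 5.506 g
  Aragonite: 33.53 g
  Colemanite: 41.03 g
  CaMg(CO3)2: 13.17 g
Total batch = 297.6 g; LOI loss = 47.64 g

Values along the way are displayed with 4-significant-digit rounding as written — all internal work runs at full precision from first step to last; a single rounding completes each reported result. All derived quantities (net glass mass, ignition loss, the six compositions, the yield, the totals) are carried at full float precision from the weighed amounts per 250.0 g of glass, precisely as stated by the question or the answer.
Target masses of each oxide per 250.0 g glass:
  ZrO2: 4.257% × 250.0 = 10.64 g
  CaO: 13.52% × 250.0 = 33.80 g
  Li2O: 0.8803% × 250.0 = 2.201 g
  SiO2: 49.99% × 250.0 = 125.0 g
  B2O3: 6.515% × 250.0 = 16.29 g
  MgO: 24.84% × 250.0 = 62.10 g
Per-oxide balance check using the reported weights, for the quoted basis mass (sum by sum, the targets are met modulo rounding of the values):
  ZrO2: 15.78·0.6745 = 10.64 g (target 10.64 g)
  CaO: 33.53·0.5553 + 41.03·0.2735 + 13.17·0.3005 = 33.80 g (target 33.80 g)
  Li2O: 5.506·0.3997 = 2.201 g (target 2.201 g)
  SiO2: 188.6·0.6354 + 15.78·0.3245 = 125.0 g (target 125.0 g)
  B2O3: 41.03·0.3970 = 16.29 g (target 16.29 g)
  MgO: 188.6·0.3140 + 13.17·0.2179 = 62.09 g (target 62.10 g)
The glass-mass cross-check: batch total minus LOI = 250.0 g (the Σ of target masses is 250.0 g; versus the stated basis of 250.0 g — gaps are rounding artifacts).
Total batch = Σ batch = 297.6 g; Σ batch·LOI gives LOI loss = 47.64 g; yield: glass divided by total = 83.99%.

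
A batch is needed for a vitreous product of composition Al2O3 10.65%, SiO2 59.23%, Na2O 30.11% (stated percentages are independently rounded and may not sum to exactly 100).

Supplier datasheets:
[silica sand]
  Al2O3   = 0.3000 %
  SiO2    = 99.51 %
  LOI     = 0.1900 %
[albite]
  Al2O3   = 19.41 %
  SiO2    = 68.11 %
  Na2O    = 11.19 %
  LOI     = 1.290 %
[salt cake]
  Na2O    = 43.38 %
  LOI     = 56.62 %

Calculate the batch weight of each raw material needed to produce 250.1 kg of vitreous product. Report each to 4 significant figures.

All internal work keeps full float precision end to end; the intermediate values are shown (rounded to 4 significant digits) between the steps — each reported figure carries a single rounding. Derived quantities, which include net glass mass, LOI, the totals, the yield, three oxide percentages, are carried at full float precision, exactly as shown in either problem or answer, starting from the weights per 250.1 kg of glass.
Target oxide masses per 250.1 kg vitreous product:
  Al2O3: 10.65% × 250.1 = 26.64 kg
  SiO2: 59.23% × 250.1 = 148.1 kg
  Na2O: 30.11% × 250.1 = 75.31 kg
Oxide-by-oxide audit given the weights on record, under the basis named above (target by target, the sums agree once rounding is allowed for):
  Al2O3: 55.53·0.003000 + 136.4·0.1941 = 26.64 kg (target 26.64 kg)
  SiO2: 55.53·0.9951 + 136.4·0.6811 = 148.2 kg (target 148.1 kg)
  Na2O: 136.4·0.1119 + 138.4·0.4338 = 75.30 kg (target 75.31 kg)
Glass-mass closure: Σ batch − LOI loss = 250.1 kg (oxide target masses add up to 250.1 kg; versus the stated basis of 250.1 kg — a pure rounding effect).
Adding the batch up: Σ batch = 330.3 kg; the LOI term Σ batch·LOI equals 80.23 kg; yield = glass ÷ total batch = 75.71%.

Batch per 250.1 kg vitreous product:
  silica sand: 55.53 kg
  albite: 136.4 kg
  salt cake: 138.4 kg
Total batch = 330.3 kg; LOI loss = 80.23 kg; yield = 75.71%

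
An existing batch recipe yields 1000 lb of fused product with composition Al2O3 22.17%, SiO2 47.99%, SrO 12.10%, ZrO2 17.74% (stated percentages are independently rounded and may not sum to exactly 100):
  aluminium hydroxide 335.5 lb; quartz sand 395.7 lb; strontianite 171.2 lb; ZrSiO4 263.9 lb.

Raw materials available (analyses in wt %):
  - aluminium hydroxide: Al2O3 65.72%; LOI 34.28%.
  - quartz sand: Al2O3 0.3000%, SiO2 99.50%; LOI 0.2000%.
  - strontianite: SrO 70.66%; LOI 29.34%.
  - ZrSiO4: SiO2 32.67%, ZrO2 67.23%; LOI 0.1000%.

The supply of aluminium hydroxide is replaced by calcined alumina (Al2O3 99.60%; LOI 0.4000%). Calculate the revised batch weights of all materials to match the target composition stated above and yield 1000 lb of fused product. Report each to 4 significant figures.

All arithmetic holds full float precision in every operation; mid-chain values appear rounded off to 4 significant figures between the steps — exactly one rounding goes into every reported number — derived quantities, which include totals, yield, LOI, glass mass, the four compositions, are recomputed at full float precision, as quoted within the problem or answer text, starting from the weights for 1000 lb of glass.
Target oxide masses per 1000 lb fused product:
  Al2O3: 22.17% × 1000 = 221.7 lb
  SiO2: 47.99% × 1000 = 479.9 lb
  SrO: 12.10% × 1000 = 121.0 lb
  ZrO2: 17.74% × 1000 = 177.4 lb
Mass-balance tally per oxide on the weights just shown, on the stated basis (every target is met by its sum given rounding of the digits):
  Al2O3: 221.4·0.9960 + 395.7·0.003000 = 221.7 lb (target 221.7 lb)
  SiO2: 395.7·0.9950 + 263.9·0.3267 = 479.9 lb (target 479.9 lb)
  SrO: 171.2·0.7066 = 121.0 lb (target 121.0 lb)
  ZrO2: 263.9·0.6723 = 177.4 lb (target 177.4 lb)
Glass mass check: net batch after ignition = 1000 lb (summing oxide targets gives 1000 lb; the stated basis being 1000 lb — any gap is answer rounding).
Total batch = Σ batch = 1052 lb; LOI removed, Σ of batch·LOI: 52.17 lb; yield, glass over the total, = 95.04%.

Revised batch per 1000 lb fused product:
  calcined alumina: 221.4 lb
  quartz sand: 395.7 lb
  strontianite: 171.2 lb
  ZrSiO4: 263.9 lb
Total batch = 1052 lb; LOI loss = 52.17 lb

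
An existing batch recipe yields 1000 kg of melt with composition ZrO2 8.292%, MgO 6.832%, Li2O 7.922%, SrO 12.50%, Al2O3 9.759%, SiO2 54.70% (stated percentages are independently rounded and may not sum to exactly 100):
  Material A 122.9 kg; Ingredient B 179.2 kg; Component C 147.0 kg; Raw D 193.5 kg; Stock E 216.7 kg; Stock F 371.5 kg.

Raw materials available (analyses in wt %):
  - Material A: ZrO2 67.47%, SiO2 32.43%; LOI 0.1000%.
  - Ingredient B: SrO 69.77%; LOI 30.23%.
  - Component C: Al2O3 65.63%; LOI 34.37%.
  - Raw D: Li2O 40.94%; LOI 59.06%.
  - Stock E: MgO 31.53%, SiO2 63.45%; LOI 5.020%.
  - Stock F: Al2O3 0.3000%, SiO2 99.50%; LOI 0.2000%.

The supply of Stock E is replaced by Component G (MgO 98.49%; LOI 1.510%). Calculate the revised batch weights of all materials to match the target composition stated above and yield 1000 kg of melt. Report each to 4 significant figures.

In-progress results appear rounded off to 4 significant figures as written. The whole derivation carries full float precision end to end; every reported value is rounded exactly once; all derived quantities are re-derived in full precision (the six compositions, LOI, glass mass, the yield, the totals) from the batch weights for 1000 kg of glass exactly as printed in the question or the answer.
Target oxide masses per 1000 kg melt:
  ZrO2: 8.292% × 1000 = 82.92 kg
  MgO: 6.832% × 1000 = 68.32 kg
  Li2O: 7.922% × 1000 = 79.22 kg
  SrO: 12.50% × 1000 = 125.0 kg
  Al2O3: 9.759% × 1000 = 97.59 kg
  SiO2: 54.70% × 1000 = 547.0 kg
Balance tally, oxide-wise, per the reported batch figures, versus the basis set out (each sum matches its target mass within answer rounding):
  ZrO2: 122.9·0.6747 = 82.92 kg (target 82.92 kg)
  MgO: 69.37·0.9849 = 68.32 kg (target 68.32 kg)
  Li2O: 193.5·0.4094 = 79.22 kg (target 79.22 kg)
  SrO: 179.2·0.6977 = 125.0 kg (target 125.0 kg)
  Al2O3: 146.4·0.6563 + 509.7·0.003000 = 97.61 kg (target 97.59 kg)
  SiO2: 122.9·0.3243 + 509.7·0.9950 = 547.0 kg (target 547.0 kg)
The glass-mass cross-check: batch Σ − ignition loss = 1000 kg (the Σ of target masses is 1000 kg; basis as stated: 1000 kg — a pure rounding effect).
Whole-batch sum: Σ batch = 1221 kg; the LOI term Σ batch·LOI equals 221.0 kg; glass ÷ batch gives a yield of 81.90%.

Revised batch per 1000 kg melt:
  Material A: 122.9 kg
  Ingredient B: 179.2 kg
  Component C: 146.4 kg
  Raw D: 193.5 kg
  Component G: 69.37 kg
  Stock F: 509.7 kg
Total batch = 1221 kg; LOI loss = 221.0 kg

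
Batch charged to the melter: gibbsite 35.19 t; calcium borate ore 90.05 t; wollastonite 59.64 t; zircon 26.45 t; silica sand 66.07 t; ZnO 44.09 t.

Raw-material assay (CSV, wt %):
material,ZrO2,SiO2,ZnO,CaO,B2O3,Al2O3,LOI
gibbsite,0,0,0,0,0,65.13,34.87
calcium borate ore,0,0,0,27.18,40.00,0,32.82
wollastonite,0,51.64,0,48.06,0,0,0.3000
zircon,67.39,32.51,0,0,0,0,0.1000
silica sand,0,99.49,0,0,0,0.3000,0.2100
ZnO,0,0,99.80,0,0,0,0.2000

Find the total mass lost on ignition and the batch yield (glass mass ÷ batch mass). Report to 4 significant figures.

In-progress results appear (rounded to four significant figures) on the page. Each numeric step keeps full float precision throughout. Each reported result takes exactly one rounding — the derived quantities are carried starting from the weights for 279.2 t of glass at full precision (glass mass, the yield, the six compositions, the totals, ignition loss) precisely as stated by the question or the answer.
Ignition loss by material:
  gibbsite: 35.19 × 0.3487 = 12.27 t
  calcium borate ore: 90.05 × 0.3282 = 29.55 t
  wollastonite: 59.64 × 0.003000 = 0.1789 t
  zircon: 26.45 × 0.001000 = 0.02645 t
  silica sand: 66.07 × 0.002100 = 0.1387 t
  ZnO: 44.09 × 0.002000 = 0.08818 t
Total LOI = 42.26 t
Glass = batch − LOI = 321.5 − 42.26 = 279.2 t

LOI loss = 42.26 t; glass = 279.2 t; yield = 86.86%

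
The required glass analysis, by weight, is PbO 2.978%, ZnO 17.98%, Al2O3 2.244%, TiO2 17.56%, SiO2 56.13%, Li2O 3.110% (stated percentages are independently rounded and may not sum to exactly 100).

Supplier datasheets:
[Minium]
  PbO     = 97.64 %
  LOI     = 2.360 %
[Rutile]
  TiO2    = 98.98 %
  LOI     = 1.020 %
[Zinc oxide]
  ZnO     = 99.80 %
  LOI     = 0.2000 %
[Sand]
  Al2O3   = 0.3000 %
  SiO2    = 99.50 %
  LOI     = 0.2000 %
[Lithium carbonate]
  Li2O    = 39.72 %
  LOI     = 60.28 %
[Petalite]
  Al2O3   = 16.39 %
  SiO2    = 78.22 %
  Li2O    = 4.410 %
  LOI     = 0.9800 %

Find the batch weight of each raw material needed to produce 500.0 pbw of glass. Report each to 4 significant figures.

Batch per 500.0 pbw glass:
  Minium: 15.25 pbw
  Rutile: 88.70 pbw
  Zinc oxide: 90.08 pbw
  Sand: 231.6 pbw
  Lithium carbonate: 32.02 pbw
  Petalite: 64.22 pbw
Total batch = 521.9 pbw; LOI loss = 21.84 pbw; yield = 95.82%

The working math carries full precision in every operation — intermediates are printed rounded to four significant figures in the working — every reported value sees exactly one rounding — all derived quantities (the six compositions, ignition loss, net glass mass, totals, the yield) are recomputed from the batch weights at 500.0 pbw of glass in exact precision, as written in either problem or answer.
Oxide mass targets, per 500.0 pbw glass:
  PbO: 2.978% × 500.0 = 14.89 pbw
  ZnO: 17.98% × 500.0 = 89.90 pbw
  Al2O3: 2.244% × 500.0 = 11.22 pbw
  TiO2: 17.56% × 500.0 = 87.80 pbw
  SiO2: 56.13% × 500.0 = 280.6 pbw
  Li2O: 3.110% × 500.0 = 15.55 pbw
Verifying the oxide balance from the weights as reported, per the basis as stated (delivered sums recover each target exact up to rounding of places):
  PbO: 15.25·0.9764 = 14.89 pbw (target 14.89 pbw)
  ZnO: 90.08·0.9980 = 89.90 pbw (target 89.90 pbw)
  Al2O3: 231.6·0.003000 + 64.22·0.1639 = 11.22 pbw (target 11.22 pbw)
  TiO2: 88.70·0.9898 = 87.80 pbw (target 87.80 pbw)
  SiO2: 231.6·0.9950 + 64.22·0.7822 = 280.7 pbw (target 280.6 pbw)
  Li2O: 32.02·0.3972 + 64.22·0.04410 = 15.55 pbw (target 15.55 pbw)
Auditing the glass mass value: the batch minus its LOI: 500.0 pbw (targets for the oxides total 500.0 pbw; with the basis standing at 500.0 pbw — gaps are rounding artifacts).
Summing the batch: Σ batch = 521.9 pbw; LOI loss = Σ batch·LOI = 21.84 pbw; yield: glass divided by total = 95.82%.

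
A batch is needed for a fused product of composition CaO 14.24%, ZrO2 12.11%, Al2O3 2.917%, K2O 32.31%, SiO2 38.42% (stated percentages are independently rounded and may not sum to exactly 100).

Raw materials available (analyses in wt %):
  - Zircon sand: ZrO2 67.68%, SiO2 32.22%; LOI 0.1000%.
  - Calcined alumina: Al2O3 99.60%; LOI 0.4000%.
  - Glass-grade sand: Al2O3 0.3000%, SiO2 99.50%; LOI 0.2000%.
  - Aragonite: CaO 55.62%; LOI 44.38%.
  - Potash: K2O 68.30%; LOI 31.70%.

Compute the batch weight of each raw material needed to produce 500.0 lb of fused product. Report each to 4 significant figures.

The intermediate values are printed, rounded to four significant digits, in the working. Every computation runs at exact precision throughout. Each reported number carries a single rounding. The derived quantities are carried at full precision (net glass mass, ignition loss, yield, the totals, the five compositions) starting from the weights for 500.0 lb of glass precisely as stated by the problem or the answer.
Target masses of each oxide per 500.0 lb fused product:
  CaO: 14.24% × 500.0 = 71.20 lb
  ZrO2: 12.11% × 500.0 = 60.55 lb
  Al2O3: 2.917% × 500.0 = 14.58 lb
  K2O: 32.31% × 500.0 = 161.6 lb
  SiO2: 38.42% × 500.0 = 192.1 lb
Mass-balance tally per oxide using the reported weights, relative to the basis at hand (sums match the target masses once rounding is allowed for):
  CaO: 128.0·0.5562 = 71.19 lb (target 71.20 lb)
  ZrO2: 89.47·0.6768 = 60.55 lb (target 60.55 lb)
  Al2O3: 14.15·0.9960 + 164.1·0.003000 = 14.59 lb (target 14.58 lb)
  K2O: 236.5·0.6830 = 161.5 lb (target 161.6 lb)
  SiO2: 89.47·0.3222 + 164.1·0.9950 = 192.1 lb (target 192.1 lb)
Auditing the glass mass value: batch Σ − ignition loss = 500.0 lb (oxide target masses add up to 500.0 lb; the stated basis being 500.0 lb — rounding explains the deltas).
Adding the batch up: Σ batch = 632.2 lb; Σ batch·LOI gives LOI loss = 132.3 lb; yield = glass ÷ total batch = 79.08%.

Batch per 500.0 lb fused product:
  Zircon sand: 89.47 lb
  Calcined alumina: 14.15 lb
  Glass-grade sand: 164.1 lb
  Aragonite: 128.0 lb
  Potash: 236.5 lb
Total batch = 632.2 lb; LOI loss = 132.3 lb; yield = 79.08%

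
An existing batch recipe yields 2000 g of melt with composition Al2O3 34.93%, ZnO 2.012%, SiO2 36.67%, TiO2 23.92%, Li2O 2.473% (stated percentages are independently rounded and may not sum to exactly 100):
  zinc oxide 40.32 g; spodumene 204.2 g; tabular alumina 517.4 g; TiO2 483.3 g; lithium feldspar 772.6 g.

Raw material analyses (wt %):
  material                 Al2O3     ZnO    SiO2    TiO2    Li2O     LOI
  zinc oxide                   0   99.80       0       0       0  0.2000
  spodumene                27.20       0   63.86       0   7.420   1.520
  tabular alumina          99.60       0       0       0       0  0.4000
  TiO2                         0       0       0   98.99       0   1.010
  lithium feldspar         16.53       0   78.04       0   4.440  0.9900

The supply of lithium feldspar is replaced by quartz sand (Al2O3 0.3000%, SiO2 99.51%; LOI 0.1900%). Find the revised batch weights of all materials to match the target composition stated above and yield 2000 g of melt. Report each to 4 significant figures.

The whole derivation maintains exact precision throughout; values along the way are displayed rounded off to 4 significant digits in the working — every reported value carries a single rounding — derived quantities are carried at exact precision (the yield, totals, ignition loss, five oxide percentages, net glass mass) starting from the weights at 2000 g of glass as set out in the question or the answer.
Target masses of each oxide per 2000 g melt:
  Al2O3: 34.93% × 2000 = 698.6 g
  ZnO: 2.012% × 2000 = 40.24 g
  SiO2: 36.67% × 2000 = 733.4 g
  TiO2: 23.92% × 2000 = 478.4 g
  Li2O: 2.473% × 2000 = 49.46 g
Mass-balance tally per oxide applying the batch weights above, on the stated basis (delivered sums recover each target within answer rounding):
  Al2O3: 666.6·0.2720 + 518.4·0.9960 + 309.2·0.003000 = 698.6 g (target 698.6 g)
  ZnO: 40.32·0.9980 = 40.24 g (target 40.24 g)
  SiO2: 666.6·0.6386 + 309.2·0.9951 = 733.4 g (target 733.4 g)
  TiO2: 483.3·0.9899 = 478.4 g (target 478.4 g)
  Li2O: 666.6·0.07420 = 49.46 g (target 49.46 g)
Glass-mass sanity pass: whole batch net of LOI = 2000 g (the targets, summed, come to 2000 g; against the stated basis, 2000 g — gaps are rounding artifacts).
Batch total: Σ batch = 2018 g; ignition loss, Σ(batch × LOI) = 17.76 g; yield: glass divided by total = 99.12%.

Revised batch per 2000 g melt:
  zinc oxide: 40.32 g
  spodumene: 666.6 g
  tabular alumina: 518.4 g
  TiO2: 483.3 g
  quartz sand: 309.2 g
Total batch = 2018 g; LOI loss = 17.76 g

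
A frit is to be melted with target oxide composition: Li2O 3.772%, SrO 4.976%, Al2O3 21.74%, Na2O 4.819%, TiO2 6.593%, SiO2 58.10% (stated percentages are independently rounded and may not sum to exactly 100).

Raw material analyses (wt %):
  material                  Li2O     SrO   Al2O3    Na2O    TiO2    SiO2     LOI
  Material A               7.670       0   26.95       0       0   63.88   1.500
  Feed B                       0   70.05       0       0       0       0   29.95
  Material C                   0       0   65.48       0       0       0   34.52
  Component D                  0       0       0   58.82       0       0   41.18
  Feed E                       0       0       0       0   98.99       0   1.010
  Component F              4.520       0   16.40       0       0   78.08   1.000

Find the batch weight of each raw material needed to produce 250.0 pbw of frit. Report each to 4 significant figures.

All arithmetic holds full float precision throughout — mid-chain values are displayed rounded off to 4 significant figures across the worked steps — every reported number is rounded only once. The derived quantities (totals, glass mass, the six compositions, ignition loss, the yield) are recomputed starting from the weights for 250.0 pbw of glass at full float precision as given in either problem or answer.
Per-oxide target masses for 250.0 pbw frit:
  Li2O: 3.772% × 250.0 = 9.430 pbw
  SrO: 4.976% × 250.0 = 12.44 pbw
  Al2O3: 21.74% × 250.0 = 54.35 pbw
  Na2O: 4.819% × 250.0 = 12.05 pbw
  TiO2: 6.593% × 250.0 = 16.48 pbw
  SiO2: 58.10% × 250.0 = 145.2 pbw
Mass-balance tally per oxide per the reported batch figures, relative to the basis at hand (each sum matches its target mass net of answer rounding effects):
  Li2O: 25.72·0.07670 + 165.0·0.04520 = 9.431 pbw (target 9.430 pbw)
  SrO: 17.76·0.7005 = 12.44 pbw (target 12.44 pbw)
  Al2O3: 25.72·0.2695 + 31.10·0.6548 + 165.0·0.1640 = 54.36 pbw (target 54.35 pbw)
  Na2O: 20.48·0.5882 = 12.05 pbw (target 12.05 pbw)
  TiO2: 16.65·0.9899 = 16.48 pbw (target 16.48 pbw)
  SiO2: 25.72·0.6388 + 165.0·0.7808 = 145.3 pbw (target 145.2 pbw)
Glass mass check: total charge less LOI = 250.0 pbw (oxide target masses add up to 250.0 pbw; the stated basis being 250.0 pbw — a pure rounding effect).
Summing the batch: Σ batch = 276.7 pbw; LOI removed, Σ of batch·LOI: 26.69 pbw; glass ÷ batch gives a yield of 90.35%.

Batch per 250.0 pbw frit:
  Material A: 25.72 pbw
  Feed B: 17.76 pbw
  Material C: 31.10 pbw
  Component D: 20.48 pbw
  Feed E: 16.65 pbw
  Component F: 165.0 pbw
Total batch = 276.7 pbw; LOI loss = 26.69 pbw; yield = 90.35%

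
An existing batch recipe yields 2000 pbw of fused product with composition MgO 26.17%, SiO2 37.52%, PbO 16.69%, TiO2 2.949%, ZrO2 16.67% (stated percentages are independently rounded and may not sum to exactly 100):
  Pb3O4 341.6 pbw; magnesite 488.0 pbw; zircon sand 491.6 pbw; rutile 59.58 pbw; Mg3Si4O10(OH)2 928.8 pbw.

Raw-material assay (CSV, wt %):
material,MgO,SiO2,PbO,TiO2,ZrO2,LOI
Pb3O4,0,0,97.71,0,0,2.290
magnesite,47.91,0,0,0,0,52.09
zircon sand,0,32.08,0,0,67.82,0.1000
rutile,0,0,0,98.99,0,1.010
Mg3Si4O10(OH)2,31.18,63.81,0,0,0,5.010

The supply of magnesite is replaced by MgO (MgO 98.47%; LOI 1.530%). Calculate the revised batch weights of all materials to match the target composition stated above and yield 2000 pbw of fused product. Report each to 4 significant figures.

The whole derivation maintains full float precision end to end — working values are displayed rounded to 4 significant digits in the printout; each reported figure is rounded just once; the derived quantities (the yield, LOI, glass mass, five oxide percentages, the totals) are re-derived in full precision from the batch weights on 2000 pbw of glass, as given in problem or answer.
The oxide mass targets at 2000 pbw fused product:
  MgO: 26.17% × 2000 = 523.4 pbw
  SiO2: 37.52% × 2000 = 750.4 pbw
  PbO: 16.69% × 2000 = 333.8 pbw
  TiO2: 2.949% × 2000 = 58.98 pbw
  ZrO2: 16.67% × 2000 = 333.4 pbw
Balance tally, oxide-wise, with the batch weights as given, for the quoted basis mass (delivered sums recover each target net of answer rounding effects):
  MgO: 237.4·0.9847 + 928.8·0.3118 = 523.4 pbw (target 523.4 pbw)
  SiO2: 491.6·0.3208 + 928.8·0.6381 = 750.4 pbw (target 750.4 pbw)
  PbO: 341.6·0.9771 = 333.8 pbw (target 333.8 pbw)
  TiO2: 59.58·0.9899 = 58.98 pbw (target 58.98 pbw)
  ZrO2: 491.6·0.6782 = 333.4 pbw (target 333.4 pbw)
Consistency of the glass mass: total charge less LOI = 2000 pbw (per-oxide target masses sum to 2000 pbw; stated basis 2000 pbw — deltas are rounding alone).
Batch total: Σ batch = 2059 pbw; LOI loss = Σ batch·LOI = 59.08 pbw; yield, glass over the total, = 97.13%.

Revised batch per 2000 pbw fused product:
  Pb3O4: 341.6 pbw
  MgO: 237.4 pbw
  zircon sand: 491.6 pbw
  rutile: 59.58 pbw
  Mg3Si4O10(OH)2: 928.8 pbw
Total batch = 2059 pbw; LOI loss = 59.08 pbw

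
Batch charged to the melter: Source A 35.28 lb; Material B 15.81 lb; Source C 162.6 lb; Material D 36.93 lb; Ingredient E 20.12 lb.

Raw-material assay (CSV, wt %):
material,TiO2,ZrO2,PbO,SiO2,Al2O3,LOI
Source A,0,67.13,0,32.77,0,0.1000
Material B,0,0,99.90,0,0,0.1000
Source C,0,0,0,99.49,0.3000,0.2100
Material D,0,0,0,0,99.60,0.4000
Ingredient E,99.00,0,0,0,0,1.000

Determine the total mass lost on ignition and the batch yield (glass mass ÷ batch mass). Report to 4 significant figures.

Mid-chain values are shown (rounded to four significant figures) when written out; the working math keeps full precision from first step to last. Every reported value is rounded exactly once; the derived quantities (five oxide percentages, yield, LOI, totals, net glass mass) are re-derived in exact precision using the weight values per 270.0 lb of glass as they appear in either problem or answer.
Material-by-material LOI:
  Source A: 35.28 × 0.001000 = 0.03528 lb
  Material B: 15.81 × 0.001000 = 0.01581 lb
  Source C: 162.6 × 0.002100 = 0.3415 lb
  Material D: 36.93 × 0.004000 = 0.1477 lb
  Ingredient E: 20.12 × 0.01000 = 0.2012 lb
Total LOI = 0.7415 lb
Glass = batch − LOI = 270.7 − 0.7415 = 270.0 lb

LOI loss = 0.7415 lb; glass = 270.0 lb; yield = 99.73%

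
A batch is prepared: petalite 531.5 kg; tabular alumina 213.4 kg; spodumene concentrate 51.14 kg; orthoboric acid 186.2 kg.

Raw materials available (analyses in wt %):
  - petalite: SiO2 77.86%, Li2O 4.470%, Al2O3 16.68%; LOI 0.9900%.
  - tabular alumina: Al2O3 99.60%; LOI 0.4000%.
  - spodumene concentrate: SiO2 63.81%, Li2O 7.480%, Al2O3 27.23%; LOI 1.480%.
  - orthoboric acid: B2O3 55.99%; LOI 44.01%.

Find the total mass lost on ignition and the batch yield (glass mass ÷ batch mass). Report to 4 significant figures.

LOI loss = 88.82 kg; glass = 893.4 kg; yield = 90.96%

All arithmetic carries exact precision from start to finish; mid-chain values are printed with 4-significant-figure rounding within the worked lines — every reported value sees exactly one rounding; all derived quantities are re-derived from the weighed amounts on 893.4 kg of glass at full precision (the yield, net glass mass, ignition loss, four oxide percentages, the totals), precisely as stated by the problem or the answer.
Material-by-material LOI:
  petalite: 531.5 × 0.009900 = 5.262 kg
  tabular alumina: 213.4 × 0.004000 = 0.8536 kg
  spodumene concentrate: 51.14 × 0.01480 = 0.7569 kg
  orthoboric acid: 186.2 × 0.4401 = 81.95 kg
Total LOI = 88.82 kg
Glass = batch − LOI = 982.2 − 88.82 = 893.4 kg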